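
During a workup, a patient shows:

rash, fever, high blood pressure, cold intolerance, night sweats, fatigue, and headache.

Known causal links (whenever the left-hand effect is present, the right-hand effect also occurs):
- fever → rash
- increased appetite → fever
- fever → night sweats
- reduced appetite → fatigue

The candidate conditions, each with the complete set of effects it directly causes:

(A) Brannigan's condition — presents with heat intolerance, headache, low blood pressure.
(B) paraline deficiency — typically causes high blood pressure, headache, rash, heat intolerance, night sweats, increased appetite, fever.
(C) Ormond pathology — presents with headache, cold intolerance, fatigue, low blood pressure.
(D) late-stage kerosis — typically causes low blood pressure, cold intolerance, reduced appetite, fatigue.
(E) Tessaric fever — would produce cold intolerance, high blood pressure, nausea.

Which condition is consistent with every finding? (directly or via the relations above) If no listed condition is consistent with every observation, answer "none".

none

Testing each hypothesis:
(A) Brannigan's condition — rash NO; fever NO; high blood pressure NO; cold intolerance NO; night sweats NO; fatigue NO; headache yes
(B) paraline deficiency — rash yes; fever yes; high blood pressure yes; cold intolerance NO; night sweats yes; fatigue NO; headache yes
(C) Ormond pathology — fails on rash, fever, high blood pressure, night sweats (predicts low blood pressure, not high blood pressure)
(D) late-stage kerosis — fails on rash, fever, high blood pressure, night sweats, headache (predicts low blood pressure, not high blood pressure)
(E) Tessaric fever — does not account for rash, fever, night sweats, fatigue, headache
No candidate is consistent with all observations.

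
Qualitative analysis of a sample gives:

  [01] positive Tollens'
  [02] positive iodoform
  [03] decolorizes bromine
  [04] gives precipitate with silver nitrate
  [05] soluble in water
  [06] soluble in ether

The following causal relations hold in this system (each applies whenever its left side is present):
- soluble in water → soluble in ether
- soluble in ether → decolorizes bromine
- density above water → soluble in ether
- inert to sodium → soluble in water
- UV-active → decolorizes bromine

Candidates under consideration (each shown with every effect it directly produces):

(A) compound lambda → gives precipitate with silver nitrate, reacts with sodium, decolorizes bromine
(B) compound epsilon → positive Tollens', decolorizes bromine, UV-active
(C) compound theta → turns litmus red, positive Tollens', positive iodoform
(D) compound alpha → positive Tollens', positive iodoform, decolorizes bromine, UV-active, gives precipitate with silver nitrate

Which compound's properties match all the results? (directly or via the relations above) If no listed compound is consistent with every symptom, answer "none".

For each candidate, compare predicted effects to what was observed:
(A) compound lambda — does not account for positive Tollens', positive iodoform, soluble in water, soluble in ether
(B) compound epsilon — does not account for positive iodoform, gives precipitate with silver nitrate, soluble in water, soluble in ether
(C) compound theta — does not account for decolorizes bromine, gives precipitate with silver nitrate, soluble in water, soluble in ether
(D) compound alpha — does not account for soluble in water, soluble in ether
None of the listed candidates fits everything.

none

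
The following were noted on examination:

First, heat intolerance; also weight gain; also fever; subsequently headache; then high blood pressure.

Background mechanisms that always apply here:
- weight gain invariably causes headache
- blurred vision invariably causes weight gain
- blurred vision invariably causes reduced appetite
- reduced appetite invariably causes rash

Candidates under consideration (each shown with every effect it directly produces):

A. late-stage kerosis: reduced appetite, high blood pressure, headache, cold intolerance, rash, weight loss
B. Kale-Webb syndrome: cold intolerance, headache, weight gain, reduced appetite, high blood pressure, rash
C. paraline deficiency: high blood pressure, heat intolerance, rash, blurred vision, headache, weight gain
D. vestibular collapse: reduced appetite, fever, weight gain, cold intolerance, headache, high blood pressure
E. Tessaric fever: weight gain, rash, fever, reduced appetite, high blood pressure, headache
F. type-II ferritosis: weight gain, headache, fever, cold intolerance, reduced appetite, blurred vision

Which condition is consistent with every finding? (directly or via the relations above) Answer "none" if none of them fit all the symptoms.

none

Checking each candidate against the observations:
(A) late-stage kerosis — heat intolerance miss; weight gain miss; fever miss; headache match; high blood pressure match
(B) Kale-Webb syndrome — heat intolerance miss; weight gain match; fever miss; headache match; high blood pressure match
(C) paraline deficiency — heat intolerance match; weight gain match; fever miss; headache match; high blood pressure match
(D) vestibular collapse — heat intolerance miss; weight gain match; fever match; headache match; high blood pressure match
(E) Tessaric fever — heat intolerance miss; weight gain match; fever match; headache match; high blood pressure match
(F) type-II ferritosis — fails on heat intolerance, high blood pressure (predicts cold intolerance, not heat intolerance)
Every candidate fails on at least one observation.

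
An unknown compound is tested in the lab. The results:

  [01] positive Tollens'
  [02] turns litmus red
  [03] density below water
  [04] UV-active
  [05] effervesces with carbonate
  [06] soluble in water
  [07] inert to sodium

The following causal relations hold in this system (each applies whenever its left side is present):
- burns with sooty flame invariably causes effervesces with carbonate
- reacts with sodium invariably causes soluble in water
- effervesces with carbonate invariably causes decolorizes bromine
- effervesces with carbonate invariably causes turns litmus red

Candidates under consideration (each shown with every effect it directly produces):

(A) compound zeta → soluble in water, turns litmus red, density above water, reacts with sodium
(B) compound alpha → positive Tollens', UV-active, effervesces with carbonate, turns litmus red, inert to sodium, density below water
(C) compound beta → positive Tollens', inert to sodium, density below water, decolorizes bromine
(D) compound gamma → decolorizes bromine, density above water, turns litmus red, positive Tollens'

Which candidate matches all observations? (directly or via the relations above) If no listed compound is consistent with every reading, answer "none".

Checking each candidate against the observations:
(A) compound zeta — fails on positive Tollens', density below water, UV-active, effervesces with carbonate, inert to sodium (predicts density above water, not density below water; predicts reacts with sodium, not inert to sodium)
(B) compound alpha — does not account for soluble in water
(C) compound beta — does not account for turns litmus red, UV-active, effervesces with carbonate, soluble in water
(D) compound gamma — fails on density below water, UV-active, effervesces with carbonate, soluble in water, inert to sodium (predicts density above water, not density below water)
No candidate is consistent with all observations.

none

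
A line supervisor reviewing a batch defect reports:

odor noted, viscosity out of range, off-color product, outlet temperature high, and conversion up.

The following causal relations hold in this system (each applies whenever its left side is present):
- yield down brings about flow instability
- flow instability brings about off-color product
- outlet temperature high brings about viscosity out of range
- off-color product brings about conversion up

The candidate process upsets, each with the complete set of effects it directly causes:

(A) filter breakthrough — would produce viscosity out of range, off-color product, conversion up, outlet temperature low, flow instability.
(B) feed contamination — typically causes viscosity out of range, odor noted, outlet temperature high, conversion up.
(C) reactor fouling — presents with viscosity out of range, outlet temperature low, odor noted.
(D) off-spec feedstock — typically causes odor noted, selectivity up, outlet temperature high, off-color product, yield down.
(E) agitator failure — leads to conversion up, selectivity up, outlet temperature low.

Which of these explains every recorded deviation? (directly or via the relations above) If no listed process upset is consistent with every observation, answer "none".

For each candidate, compare predicted effects to what was observed:
(A) filter breakthrough — fails on odor noted, outlet temperature high (predicts outlet temperature low, not outlet temperature high)
(B) feed contamination — odor noted ✓; viscosity out of range ✓; off-color product ✗; outlet temperature high ✓; conversion up ✓
(C) reactor fouling — fails on off-color product, outlet temperature high, conversion up (predicts outlet temperature low, not outlet temperature high)
(D) off-spec feedstock — odor noted ✓; viscosity out of range ✓ (by outlet temperature high → viscosity out of range); off-color product ✓; outlet temperature high ✓; conversion up ✓ (by off-color product → conversion up)
(E) agitator failure — odor noted ✗; viscosity out of range ✗; off-color product ✗; outlet temperature high ✗; conversion up ✓
Only (D) is consistent with every observation.

D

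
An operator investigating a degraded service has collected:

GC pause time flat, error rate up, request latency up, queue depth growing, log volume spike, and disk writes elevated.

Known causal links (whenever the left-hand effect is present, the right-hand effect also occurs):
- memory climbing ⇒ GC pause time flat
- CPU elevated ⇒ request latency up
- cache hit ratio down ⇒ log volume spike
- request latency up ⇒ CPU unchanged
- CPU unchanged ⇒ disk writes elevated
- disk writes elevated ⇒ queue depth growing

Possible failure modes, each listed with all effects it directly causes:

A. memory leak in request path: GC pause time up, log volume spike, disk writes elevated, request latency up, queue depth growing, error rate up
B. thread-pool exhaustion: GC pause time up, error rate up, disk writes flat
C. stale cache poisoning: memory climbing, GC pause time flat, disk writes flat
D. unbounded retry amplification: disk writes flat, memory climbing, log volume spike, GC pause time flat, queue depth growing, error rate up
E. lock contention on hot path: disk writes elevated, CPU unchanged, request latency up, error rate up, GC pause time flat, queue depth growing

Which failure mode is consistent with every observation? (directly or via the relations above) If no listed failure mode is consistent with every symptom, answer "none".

none

Checking each candidate against the observations:
(A) memory leak in request path — fails on GC pause time flat (predicts GC pause time up, not GC pause time flat)
(B) thread-pool exhaustion — fails on GC pause time flat, request latency up, queue depth growing, log volume spike, disk writes elevated (predicts GC pause time up, not GC pause time flat; predicts disk writes flat, not disk writes elevated)
(C) stale cache poisoning — GC pause time flat match; error rate up miss; request latency up miss; queue depth growing miss; log volume spike miss; disk writes elevated miss
(D) unbounded retry amplification — GC pause time flat match; error rate up match; request latency up miss; queue depth growing match; log volume spike match; disk writes elevated miss
(E) lock contention on hot path — does not account for log volume spike
None of the listed candidates fits everything.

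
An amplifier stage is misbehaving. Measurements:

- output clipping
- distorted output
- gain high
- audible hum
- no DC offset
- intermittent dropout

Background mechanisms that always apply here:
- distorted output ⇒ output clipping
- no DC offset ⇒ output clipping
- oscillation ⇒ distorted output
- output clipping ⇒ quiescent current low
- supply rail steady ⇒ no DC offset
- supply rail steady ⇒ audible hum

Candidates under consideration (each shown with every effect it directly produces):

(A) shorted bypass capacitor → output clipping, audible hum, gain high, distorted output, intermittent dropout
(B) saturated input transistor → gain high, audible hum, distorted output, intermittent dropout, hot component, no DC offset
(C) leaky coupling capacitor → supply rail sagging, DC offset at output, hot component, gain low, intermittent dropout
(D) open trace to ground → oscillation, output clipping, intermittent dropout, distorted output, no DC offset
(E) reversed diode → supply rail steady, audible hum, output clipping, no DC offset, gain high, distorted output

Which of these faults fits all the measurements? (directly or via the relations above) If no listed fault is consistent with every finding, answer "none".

B

Checking each candidate against the observations:
(A) shorted bypass capacitor — does not account for no DC offset
(B) saturated input transistor — accounts for every observation (output clipping through no DC offset → output clipping)
(C) leaky coupling capacitor — output clipping ✗; distorted output ✗; gain high ✗; audible hum ✗; no DC offset ✗; intermittent dropout ✓
(D) open trace to ground — does not account for gain high, audible hum
(E) reversed diode — does not account for intermittent dropout
(B) alone accounts for all the evidence.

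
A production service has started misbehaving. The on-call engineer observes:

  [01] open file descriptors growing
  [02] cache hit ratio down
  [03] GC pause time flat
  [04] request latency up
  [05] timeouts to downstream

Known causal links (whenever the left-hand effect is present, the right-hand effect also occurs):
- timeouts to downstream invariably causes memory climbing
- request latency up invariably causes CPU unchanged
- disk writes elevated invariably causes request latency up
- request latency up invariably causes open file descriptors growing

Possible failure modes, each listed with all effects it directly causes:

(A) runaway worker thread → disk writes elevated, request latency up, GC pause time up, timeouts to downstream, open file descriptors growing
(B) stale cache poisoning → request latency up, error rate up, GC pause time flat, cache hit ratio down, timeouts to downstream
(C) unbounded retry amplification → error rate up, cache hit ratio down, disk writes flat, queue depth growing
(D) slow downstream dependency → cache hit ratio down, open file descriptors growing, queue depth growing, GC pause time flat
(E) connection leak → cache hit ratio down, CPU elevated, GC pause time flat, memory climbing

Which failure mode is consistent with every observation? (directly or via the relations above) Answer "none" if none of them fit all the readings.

B

Checking each candidate against the observations:
(A) runaway worker thread — fails on cache hit ratio down, GC pause time flat (predicts GC pause time up, not GC pause time flat)
(B) stale cache poisoning — open file descriptors growing ✓ (by request latency up → open file descriptors growing); cache hit ratio down ✓; GC pause time flat ✓; request latency up ✓; timeouts to downstream ✓
(C) unbounded retry amplification — does not account for open file descriptors growing, GC pause time flat, request latency up, timeouts to downstream
(D) slow downstream dependency — does not account for request latency up, timeouts to downstream
(E) connection leak — open file descriptors growing ✗; cache hit ratio down ✓; GC pause time flat ✓; request latency up ✗; timeouts to downstream ✗
(B) is the only candidate with no mismatches.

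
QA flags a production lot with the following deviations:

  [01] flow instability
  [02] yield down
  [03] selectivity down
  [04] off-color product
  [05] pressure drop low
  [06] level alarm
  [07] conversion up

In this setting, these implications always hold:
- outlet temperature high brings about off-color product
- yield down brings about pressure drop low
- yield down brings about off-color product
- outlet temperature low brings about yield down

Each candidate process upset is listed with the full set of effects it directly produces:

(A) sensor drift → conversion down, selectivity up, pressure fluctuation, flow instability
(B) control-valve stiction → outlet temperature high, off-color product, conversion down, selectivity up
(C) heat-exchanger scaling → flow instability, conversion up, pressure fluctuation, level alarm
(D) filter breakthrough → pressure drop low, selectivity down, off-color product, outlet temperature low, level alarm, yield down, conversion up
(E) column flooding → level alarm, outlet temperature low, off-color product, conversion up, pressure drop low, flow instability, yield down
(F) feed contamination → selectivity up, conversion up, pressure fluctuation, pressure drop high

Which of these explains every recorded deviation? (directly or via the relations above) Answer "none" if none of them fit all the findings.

none

For each candidate, compare predicted effects to what was observed:
(A) sensor drift — fails on yield down, selectivity down, off-color product, pressure drop low, level alarm, conversion up (predicts selectivity up, not selectivity down; predicts conversion down, not conversion up)
(B) control-valve stiction — fails on flow instability, yield down, selectivity down, pressure drop low, level alarm, conversion up (predicts selectivity up, not selectivity down; predicts conversion down, not conversion up)
(C) heat-exchanger scaling — flow instability match; yield down miss; selectivity down miss; off-color product miss; pressure drop low miss; level alarm match; conversion up match
(D) filter breakthrough — flow instability miss; yield down match; selectivity down match; off-color product match; pressure drop low match; level alarm match; conversion up match
(E) column flooding — flow instability match; yield down match; selectivity down miss; off-color product match; pressure drop low match; level alarm match; conversion up match
(F) feed contamination — fails on flow instability, yield down, selectivity down, off-color product, pressure drop low, level alarm (predicts selectivity up, not selectivity down; predicts pressure drop high, not pressure drop low)
No candidate is consistent with all observations.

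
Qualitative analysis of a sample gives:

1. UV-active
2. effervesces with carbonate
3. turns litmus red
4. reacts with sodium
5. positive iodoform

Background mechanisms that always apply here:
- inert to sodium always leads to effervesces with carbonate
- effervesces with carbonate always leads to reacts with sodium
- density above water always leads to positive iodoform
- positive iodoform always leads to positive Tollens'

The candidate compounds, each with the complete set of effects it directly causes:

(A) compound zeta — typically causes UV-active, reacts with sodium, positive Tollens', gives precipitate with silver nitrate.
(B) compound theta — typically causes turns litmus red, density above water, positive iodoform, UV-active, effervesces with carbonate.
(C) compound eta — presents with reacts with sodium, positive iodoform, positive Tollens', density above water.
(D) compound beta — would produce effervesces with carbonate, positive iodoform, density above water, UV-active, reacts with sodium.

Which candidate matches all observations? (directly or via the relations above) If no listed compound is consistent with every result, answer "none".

Testing each hypothesis:
(A) compound zeta — UV-active match; effervesces with carbonate miss; turns litmus red miss; reacts with sodium match; positive iodoform miss
(B) compound theta — accounts for every observation (reacts with sodium through effervesces with carbonate → reacts with sodium)
(C) compound eta — does not account for UV-active, effervesces with carbonate, turns litmus red
(D) compound beta — does not account for turns litmus red
(B) is the only candidate with no mismatches.

B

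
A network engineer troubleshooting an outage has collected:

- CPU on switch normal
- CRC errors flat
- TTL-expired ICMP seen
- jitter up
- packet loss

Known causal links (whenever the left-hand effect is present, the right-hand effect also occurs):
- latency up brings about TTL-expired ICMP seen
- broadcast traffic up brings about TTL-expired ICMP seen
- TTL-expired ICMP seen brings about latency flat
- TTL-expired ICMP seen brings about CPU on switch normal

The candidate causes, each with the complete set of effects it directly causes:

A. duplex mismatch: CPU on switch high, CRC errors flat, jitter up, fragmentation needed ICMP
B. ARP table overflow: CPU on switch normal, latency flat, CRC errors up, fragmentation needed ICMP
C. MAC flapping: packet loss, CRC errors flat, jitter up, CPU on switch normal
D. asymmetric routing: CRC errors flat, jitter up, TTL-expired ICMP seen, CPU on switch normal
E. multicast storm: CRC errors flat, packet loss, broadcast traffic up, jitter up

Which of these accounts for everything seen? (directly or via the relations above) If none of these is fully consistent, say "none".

Per-candidate check:
(A) duplex mismatch — fails on CPU on switch normal, TTL-expired ICMP seen, packet loss (predicts CPU on switch high, not CPU on switch normal)
(B) ARP table overflow — fails on CRC errors flat, TTL-expired ICMP seen, jitter up, packet loss (predicts CRC errors up, not CRC errors flat)
(C) MAC flapping — does not account for TTL-expired ICMP seen
(D) asymmetric routing — does not account for packet loss
(E) multicast storm — accounts for every observation (CPU on switch normal by broadcast traffic up → TTL-expired ICMP seen → CPU on switch normal)
(E) is the only candidate with no mismatches.

E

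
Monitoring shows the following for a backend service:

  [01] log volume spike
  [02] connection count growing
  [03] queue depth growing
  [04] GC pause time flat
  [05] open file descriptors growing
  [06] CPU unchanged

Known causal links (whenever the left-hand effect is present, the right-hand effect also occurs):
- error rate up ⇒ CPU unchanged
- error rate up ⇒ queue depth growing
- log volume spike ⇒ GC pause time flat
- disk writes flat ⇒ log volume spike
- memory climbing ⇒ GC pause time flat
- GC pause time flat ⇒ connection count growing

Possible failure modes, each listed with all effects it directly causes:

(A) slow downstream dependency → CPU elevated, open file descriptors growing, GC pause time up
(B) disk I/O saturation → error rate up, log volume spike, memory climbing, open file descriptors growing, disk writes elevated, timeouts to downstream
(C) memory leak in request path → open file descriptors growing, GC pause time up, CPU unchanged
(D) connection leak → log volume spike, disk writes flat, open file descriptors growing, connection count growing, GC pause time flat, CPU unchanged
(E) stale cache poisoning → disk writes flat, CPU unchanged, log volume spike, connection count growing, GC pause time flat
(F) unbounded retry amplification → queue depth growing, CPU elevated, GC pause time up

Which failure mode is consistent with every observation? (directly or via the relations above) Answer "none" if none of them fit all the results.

B

For each candidate, compare predicted effects to what was observed:
(A) slow downstream dependency — log volume spike miss; connection count growing miss; queue depth growing miss; GC pause time flat miss; open file descriptors growing match; CPU unchanged miss
(B) disk I/O saturation — accounts for every observation (connection count growing via memory climbing → GC pause time flat → connection count growing)
(C) memory leak in request path — fails on log volume spike, connection count growing, queue depth growing, GC pause time flat (predicts GC pause time up, not GC pause time flat)
(D) connection leak — does not account for queue depth growing
(E) stale cache poisoning — does not account for queue depth growing, open file descriptors growing
(F) unbounded retry amplification — log volume spike miss; connection count growing miss; queue depth growing match; GC pause time flat miss; open file descriptors growing miss; CPU unchanged miss
Only (B) is consistent with every observation.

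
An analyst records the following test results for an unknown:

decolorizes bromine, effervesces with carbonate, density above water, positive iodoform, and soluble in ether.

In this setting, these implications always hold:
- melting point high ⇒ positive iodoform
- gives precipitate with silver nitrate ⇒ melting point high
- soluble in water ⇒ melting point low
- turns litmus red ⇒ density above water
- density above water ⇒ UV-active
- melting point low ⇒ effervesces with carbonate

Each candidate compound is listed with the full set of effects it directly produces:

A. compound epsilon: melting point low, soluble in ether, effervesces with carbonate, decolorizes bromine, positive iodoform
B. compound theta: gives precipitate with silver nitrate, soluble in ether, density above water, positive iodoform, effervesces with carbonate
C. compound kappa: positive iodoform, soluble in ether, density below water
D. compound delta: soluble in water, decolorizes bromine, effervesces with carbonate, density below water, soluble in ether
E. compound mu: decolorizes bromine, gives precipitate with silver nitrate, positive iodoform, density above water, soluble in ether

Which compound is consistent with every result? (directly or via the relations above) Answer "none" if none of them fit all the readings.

Checking each candidate against the observations:
(A) compound epsilon — does not account for density above water
(B) compound theta — decolorizes bromine NO; effervesces with carbonate yes; density above water yes; positive iodoform yes; soluble in ether yes
(C) compound kappa — fails on decolorizes bromine, effervesces with carbonate, density above water (predicts density below water, not density above water)
(D) compound delta — decolorizes bromine yes; effervesces with carbonate yes; density above water NO; positive iodoform NO; soluble in ether yes
(E) compound mu — decolorizes bromine yes; effervesces with carbonate NO; density above water yes; positive iodoform yes; soluble in ether yes
None of the listed candidates fits everything.

none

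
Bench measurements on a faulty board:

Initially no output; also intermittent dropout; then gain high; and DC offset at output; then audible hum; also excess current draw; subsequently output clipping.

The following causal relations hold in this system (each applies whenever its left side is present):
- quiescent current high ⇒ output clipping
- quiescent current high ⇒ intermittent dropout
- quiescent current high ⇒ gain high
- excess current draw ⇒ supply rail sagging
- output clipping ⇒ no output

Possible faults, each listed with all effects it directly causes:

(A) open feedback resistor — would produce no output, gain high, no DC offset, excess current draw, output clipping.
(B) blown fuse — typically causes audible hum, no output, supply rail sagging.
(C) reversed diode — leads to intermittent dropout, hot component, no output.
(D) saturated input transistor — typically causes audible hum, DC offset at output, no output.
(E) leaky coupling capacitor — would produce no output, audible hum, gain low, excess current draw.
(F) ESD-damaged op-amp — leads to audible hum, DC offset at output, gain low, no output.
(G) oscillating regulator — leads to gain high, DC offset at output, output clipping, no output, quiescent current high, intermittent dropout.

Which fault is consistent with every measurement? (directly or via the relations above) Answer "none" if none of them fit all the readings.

none

Per-candidate check:
(A) open feedback resistor — fails on intermittent dropout, DC offset at output, audible hum (predicts no DC offset, not DC offset at output)
(B) blown fuse — does not account for intermittent dropout, gain high, DC offset at output, excess current draw, output clipping
(C) reversed diode — no output yes; intermittent dropout yes; gain high NO; DC offset at output NO; audible hum NO; excess current draw NO; output clipping NO
(D) saturated input transistor — does not account for intermittent dropout, gain high, excess current draw, output clipping
(E) leaky coupling capacitor — no output yes; intermittent dropout NO; gain high NO; DC offset at output NO; audible hum yes; excess current draw yes; output clipping NO
(F) ESD-damaged op-amp — fails on intermittent dropout, gain high, excess current draw, output clipping (predicts gain low, not gain high)
(G) oscillating regulator — no output yes; intermittent dropout yes; gain high yes; DC offset at output yes; audible hum NO; excess current draw NO; output clipping yes
None of the listed candidates fits everything.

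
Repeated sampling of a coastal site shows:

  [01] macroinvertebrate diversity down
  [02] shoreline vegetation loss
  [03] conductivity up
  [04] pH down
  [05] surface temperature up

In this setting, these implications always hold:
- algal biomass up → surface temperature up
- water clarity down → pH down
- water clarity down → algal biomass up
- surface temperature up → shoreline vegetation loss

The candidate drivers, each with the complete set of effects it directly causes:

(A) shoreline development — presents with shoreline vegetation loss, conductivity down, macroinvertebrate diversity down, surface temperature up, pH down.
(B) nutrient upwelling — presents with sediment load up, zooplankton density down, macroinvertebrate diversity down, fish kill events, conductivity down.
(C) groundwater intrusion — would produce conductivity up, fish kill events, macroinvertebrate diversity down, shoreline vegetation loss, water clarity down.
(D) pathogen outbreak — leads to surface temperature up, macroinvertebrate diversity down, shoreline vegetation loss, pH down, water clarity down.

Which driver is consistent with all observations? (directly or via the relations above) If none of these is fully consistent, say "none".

Checking each candidate against the observations:
(A) shoreline development — fails on conductivity up (predicts conductivity down, not conductivity up)
(B) nutrient upwelling — macroinvertebrate diversity down match; shoreline vegetation loss miss; conductivity up miss; pH down miss; surface temperature up miss
(C) groundwater intrusion — macroinvertebrate diversity down match; shoreline vegetation loss match; conductivity up match; pH down match (via water clarity down → pH down); surface temperature up match (via water clarity down → algal biomass up → surface temperature up)
(D) pathogen outbreak — macroinvertebrate diversity down match; shoreline vegetation loss match; conductivity up miss; pH down match; surface temperature up match
(C) is the only candidate with no mismatches.

C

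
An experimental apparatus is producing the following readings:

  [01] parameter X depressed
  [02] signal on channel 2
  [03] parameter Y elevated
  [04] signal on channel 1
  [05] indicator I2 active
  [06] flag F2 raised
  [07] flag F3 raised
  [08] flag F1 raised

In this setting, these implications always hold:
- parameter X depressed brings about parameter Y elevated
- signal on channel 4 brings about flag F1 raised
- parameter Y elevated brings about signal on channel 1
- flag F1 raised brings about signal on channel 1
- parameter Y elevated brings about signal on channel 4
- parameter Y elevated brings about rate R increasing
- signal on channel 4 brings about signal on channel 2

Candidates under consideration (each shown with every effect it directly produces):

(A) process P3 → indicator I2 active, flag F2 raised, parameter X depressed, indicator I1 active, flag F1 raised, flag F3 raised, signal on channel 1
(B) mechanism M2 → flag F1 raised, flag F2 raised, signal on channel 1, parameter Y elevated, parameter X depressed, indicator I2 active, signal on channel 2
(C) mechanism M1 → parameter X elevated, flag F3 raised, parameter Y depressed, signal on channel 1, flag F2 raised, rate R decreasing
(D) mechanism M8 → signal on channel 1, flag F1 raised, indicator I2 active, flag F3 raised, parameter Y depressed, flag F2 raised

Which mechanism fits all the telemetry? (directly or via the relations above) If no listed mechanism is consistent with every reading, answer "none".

A

Per-candidate check:
(A) process P3 — accounts for every observation (signal on channel 2 via parameter X depressed → parameter Y elevated → signal on channel 4 → signal on channel 2)
(B) mechanism M2 — does not account for flag F3 raised
(C) mechanism M1 — fails on parameter X depressed, signal on channel 2, parameter Y elevated, indicator I2 active, flag F1 raised (predicts parameter X elevated, not parameter X depressed; predicts parameter Y depressed, not parameter Y elevated)
(D) mechanism M8 — parameter X depressed miss; signal on channel 2 miss; parameter Y elevated miss; signal on channel 1 match; indicator I2 active match; flag F2 raised match; flag F3 raised match; flag F1 raised match
(A) alone accounts for all the evidence.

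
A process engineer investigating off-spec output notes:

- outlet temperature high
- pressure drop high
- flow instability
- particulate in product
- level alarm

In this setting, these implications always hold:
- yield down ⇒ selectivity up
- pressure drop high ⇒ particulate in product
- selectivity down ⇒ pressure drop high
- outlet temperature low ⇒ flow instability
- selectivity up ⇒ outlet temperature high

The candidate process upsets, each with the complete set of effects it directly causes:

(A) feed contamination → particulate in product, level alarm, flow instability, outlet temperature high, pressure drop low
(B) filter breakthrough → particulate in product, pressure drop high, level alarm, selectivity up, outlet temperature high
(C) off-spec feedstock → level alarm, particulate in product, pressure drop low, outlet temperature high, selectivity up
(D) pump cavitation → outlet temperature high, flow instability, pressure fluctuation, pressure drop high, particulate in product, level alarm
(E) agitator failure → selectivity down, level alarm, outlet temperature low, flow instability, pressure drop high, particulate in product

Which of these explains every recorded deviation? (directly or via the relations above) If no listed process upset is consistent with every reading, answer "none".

Per-candidate check:
(A) feed contamination — fails on pressure drop high (predicts pressure drop low, not pressure drop high)
(B) filter breakthrough — does not account for flow instability
(C) off-spec feedstock — fails on pressure drop high, flow instability (predicts pressure drop low, not pressure drop high)
(D) pump cavitation — accounts for every observation
(E) agitator failure — outlet temperature high NO; pressure drop high yes; flow instability yes; particulate in product yes; level alarm yes
Only (D) is consistent with every observation.

D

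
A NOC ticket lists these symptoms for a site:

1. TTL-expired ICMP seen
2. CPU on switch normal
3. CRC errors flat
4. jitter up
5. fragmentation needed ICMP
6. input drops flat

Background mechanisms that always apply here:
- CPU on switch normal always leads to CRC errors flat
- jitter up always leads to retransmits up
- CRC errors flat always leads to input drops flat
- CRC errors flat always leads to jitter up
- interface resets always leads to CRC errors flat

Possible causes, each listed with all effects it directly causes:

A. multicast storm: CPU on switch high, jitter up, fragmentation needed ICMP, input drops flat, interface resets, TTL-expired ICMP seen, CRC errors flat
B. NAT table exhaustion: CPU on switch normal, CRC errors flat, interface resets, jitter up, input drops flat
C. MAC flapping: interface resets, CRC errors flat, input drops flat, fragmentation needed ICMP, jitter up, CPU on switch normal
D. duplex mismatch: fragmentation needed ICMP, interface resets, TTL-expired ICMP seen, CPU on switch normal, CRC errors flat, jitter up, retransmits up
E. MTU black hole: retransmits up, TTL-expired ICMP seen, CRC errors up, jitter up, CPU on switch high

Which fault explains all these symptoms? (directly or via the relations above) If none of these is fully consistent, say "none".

Testing each hypothesis:
(A) multicast storm — TTL-expired ICMP seen match; CPU on switch normal miss; CRC errors flat match; jitter up match; fragmentation needed ICMP match; input drops flat match
(B) NAT table exhaustion — does not account for TTL-expired ICMP seen, fragmentation needed ICMP
(C) MAC flapping — TTL-expired ICMP seen miss; CPU on switch normal match; CRC errors flat match; jitter up match; fragmentation needed ICMP match; input drops flat match
(D) duplex mismatch — TTL-expired ICMP seen match; CPU on switch normal match; CRC errors flat match; jitter up match; fragmentation needed ICMP match; input drops flat match (via CRC errors flat → input drops flat)
(E) MTU black hole — TTL-expired ICMP seen match; CPU on switch normal miss; CRC errors flat miss; jitter up match; fragmentation needed ICMP miss; input drops flat miss
(D) alone accounts for all the evidence.

D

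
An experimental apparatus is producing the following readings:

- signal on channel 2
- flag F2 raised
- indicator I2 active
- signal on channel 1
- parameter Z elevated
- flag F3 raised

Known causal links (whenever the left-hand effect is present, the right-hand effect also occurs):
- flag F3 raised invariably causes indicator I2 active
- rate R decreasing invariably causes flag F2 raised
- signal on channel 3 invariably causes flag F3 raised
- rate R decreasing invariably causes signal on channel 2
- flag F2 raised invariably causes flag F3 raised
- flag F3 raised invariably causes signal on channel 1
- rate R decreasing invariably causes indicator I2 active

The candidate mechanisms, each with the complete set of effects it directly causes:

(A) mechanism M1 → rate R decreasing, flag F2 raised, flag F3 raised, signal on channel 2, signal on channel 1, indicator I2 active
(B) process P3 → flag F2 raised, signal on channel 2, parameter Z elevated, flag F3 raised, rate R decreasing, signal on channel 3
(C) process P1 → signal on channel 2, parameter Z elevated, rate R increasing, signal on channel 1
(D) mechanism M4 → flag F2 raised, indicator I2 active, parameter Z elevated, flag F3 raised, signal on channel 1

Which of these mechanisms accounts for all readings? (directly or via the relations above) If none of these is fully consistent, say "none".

For each candidate, compare predicted effects to what was observed:
(A) mechanism M1 — does not account for parameter Z elevated
(B) process P3 — accounts for every observation (indicator I2 active through flag F3 raised → indicator I2 active)
(C) process P1 — does not account for flag F2 raised, indicator I2 active, flag F3 raised
(D) mechanism M4 — signal on channel 2 -; flag F2 raised +; indicator I2 active +; signal on channel 1 +; parameter Z elevated +; flag F3 raised +
(B) alone accounts for all the evidence.

B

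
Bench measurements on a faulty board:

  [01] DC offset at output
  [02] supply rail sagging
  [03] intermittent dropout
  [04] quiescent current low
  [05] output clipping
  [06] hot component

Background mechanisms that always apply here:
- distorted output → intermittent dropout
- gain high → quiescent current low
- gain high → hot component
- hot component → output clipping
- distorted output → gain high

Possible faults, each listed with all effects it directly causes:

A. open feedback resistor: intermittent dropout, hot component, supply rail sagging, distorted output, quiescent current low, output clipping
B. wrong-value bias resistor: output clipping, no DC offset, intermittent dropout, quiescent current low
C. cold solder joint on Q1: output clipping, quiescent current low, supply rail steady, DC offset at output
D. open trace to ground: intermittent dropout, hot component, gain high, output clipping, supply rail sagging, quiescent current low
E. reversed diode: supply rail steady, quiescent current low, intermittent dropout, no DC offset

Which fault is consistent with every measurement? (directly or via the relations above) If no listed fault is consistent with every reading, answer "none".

none

Testing each hypothesis:
(A) open feedback resistor — DC offset at output ✗; supply rail sagging ✓; intermittent dropout ✓; quiescent current low ✓; output clipping ✓; hot component ✓
(B) wrong-value bias resistor — fails on DC offset at output, supply rail sagging, hot component (predicts no DC offset, not DC offset at output)
(C) cold solder joint on Q1 — fails on supply rail sagging, intermittent dropout, hot component (predicts supply rail steady, not supply rail sagging)
(D) open trace to ground — DC offset at output ✗; supply rail sagging ✓; intermittent dropout ✓; quiescent current low ✓; output clipping ✓; hot component ✓
(E) reversed diode — fails on DC offset at output, supply rail sagging, output clipping, hot component (predicts no DC offset, not DC offset at output; predicts supply rail steady, not supply rail sagging)
Every candidate fails on at least one observation.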